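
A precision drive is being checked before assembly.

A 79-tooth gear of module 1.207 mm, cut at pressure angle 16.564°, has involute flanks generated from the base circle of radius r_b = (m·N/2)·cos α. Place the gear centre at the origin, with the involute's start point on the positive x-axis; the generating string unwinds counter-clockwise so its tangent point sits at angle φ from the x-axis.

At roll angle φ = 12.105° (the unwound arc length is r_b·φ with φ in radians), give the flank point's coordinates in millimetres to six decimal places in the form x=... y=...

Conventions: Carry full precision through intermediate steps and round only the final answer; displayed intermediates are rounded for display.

x=46.706549 y=0.143009

topology: single-mesh involute geometry — m = 1.207, N = 79
pitch radius r_p = m·N/2 = 1.207·79/2 = 47.676500
base radius r_b = r_p·cos α = 47.676500·cos 16.564° = 45.698015
roll angle φ = 12.105° = 0.21127211 rad
x = r_b·(cos φ + φ·sin φ) = 46.706549
y = r_b·(sin φ − φ·cos φ) = 0.143009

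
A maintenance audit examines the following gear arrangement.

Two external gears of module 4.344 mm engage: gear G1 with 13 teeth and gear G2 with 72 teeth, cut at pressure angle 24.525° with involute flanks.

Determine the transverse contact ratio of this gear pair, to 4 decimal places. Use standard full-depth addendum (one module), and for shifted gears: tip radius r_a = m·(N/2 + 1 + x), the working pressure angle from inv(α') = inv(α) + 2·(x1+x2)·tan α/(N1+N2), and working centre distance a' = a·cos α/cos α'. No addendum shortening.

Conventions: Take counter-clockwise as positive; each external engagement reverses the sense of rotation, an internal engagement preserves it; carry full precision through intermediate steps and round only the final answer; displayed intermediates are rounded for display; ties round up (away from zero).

recognized (one external pair, fixed centres): single-mesh tooth geometry, m = 4.344, N1 = 13, N2 = 72
base radii: r_b1 = 25.688555, r_b2 = 142.275073
tip radii: r_a1 = 32.580000, r_a2 = 160.728000
no profile shift: α' = α, a' = a
action lengths: √(r_a1²−r_b1²) = 20.038826, √(r_a2²−r_b2²) = 74.774953
base pitch p_b = π·m·cos α = 12.415842
CR = (20.038826 + 74.774953 − 184.620000·sin 24.52500°)/12.415842 = 1.464244
contact ratio ≈ 1.4642

1.4642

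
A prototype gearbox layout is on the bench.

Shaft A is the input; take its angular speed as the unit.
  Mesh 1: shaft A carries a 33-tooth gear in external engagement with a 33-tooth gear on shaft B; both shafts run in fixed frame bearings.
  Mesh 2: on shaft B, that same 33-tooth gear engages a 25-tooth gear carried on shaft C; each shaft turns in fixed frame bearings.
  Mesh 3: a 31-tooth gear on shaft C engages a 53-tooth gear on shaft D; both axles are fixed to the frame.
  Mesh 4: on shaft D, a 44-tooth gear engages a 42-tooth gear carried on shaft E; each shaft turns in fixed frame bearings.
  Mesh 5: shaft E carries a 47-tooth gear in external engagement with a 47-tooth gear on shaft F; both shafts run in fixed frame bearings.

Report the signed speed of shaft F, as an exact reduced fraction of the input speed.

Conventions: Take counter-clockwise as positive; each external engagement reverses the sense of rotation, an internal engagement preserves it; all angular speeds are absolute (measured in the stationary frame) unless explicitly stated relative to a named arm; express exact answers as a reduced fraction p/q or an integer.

5-mesh fixed-axis compound train (all bearings frame-fixed)
mesh 1 [33T→33T]: |ω|/ω_in = 1×33/33 = 1, sense flips to −
mesh 2 [33T→25T]: |ω|/ω_in = 1×33/25 = 33/25, sense flips to +
mesh 3 [31T→53T]: |ω|/ω_in = (33/25)×31/53 = 1023/1325, sense flips to −
mesh 4 [44T→42T]: |ω|/ω_in = (1023/1325)×44/42 = 7502/9275, sense flips to +
mesh 5 [47T→47T]: |ω|/ω_in = (7502/9275)×47/47 = 7502/9275, sense flips to −
signed output speed (× input speed) = -7502/9275

-7502/9275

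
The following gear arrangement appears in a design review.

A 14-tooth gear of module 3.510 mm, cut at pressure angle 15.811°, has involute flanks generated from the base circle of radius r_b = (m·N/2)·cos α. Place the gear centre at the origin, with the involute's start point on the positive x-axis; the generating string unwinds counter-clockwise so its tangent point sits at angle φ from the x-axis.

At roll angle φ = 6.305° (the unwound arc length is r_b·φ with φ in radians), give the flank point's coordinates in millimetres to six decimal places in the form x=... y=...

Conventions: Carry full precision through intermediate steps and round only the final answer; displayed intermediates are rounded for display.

single-mesh involute tooth geometry (14T wheel at module 3.510)
pitch radius r_p = m·N/2 = 3.510·14/2 = 24.570000
base radius r_b = r_p·cos α = 24.570000·cos 15.811° = 23.640411
roll angle φ = 6.305° = 0.11004301 rad
x = r_b·(cos φ + φ·sin φ) = 23.783115
y = r_b·(sin φ − φ·cos φ) = 0.010488

x=23.783115 y=0.010488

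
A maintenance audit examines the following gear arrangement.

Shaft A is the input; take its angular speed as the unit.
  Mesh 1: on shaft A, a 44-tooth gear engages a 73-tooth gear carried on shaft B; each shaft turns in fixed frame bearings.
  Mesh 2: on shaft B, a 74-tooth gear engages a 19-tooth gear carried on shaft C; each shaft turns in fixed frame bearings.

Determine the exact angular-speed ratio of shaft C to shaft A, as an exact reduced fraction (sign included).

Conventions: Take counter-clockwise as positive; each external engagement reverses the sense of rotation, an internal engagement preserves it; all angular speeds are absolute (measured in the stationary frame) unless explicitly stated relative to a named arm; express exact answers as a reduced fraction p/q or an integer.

class = fixed-axis compound train [2 meshes; 2 ratios multiply, 2 sense flips]
mesh 1 [44T→73T]: running ratio 44/73, sense −
mesh 2 [74T→19T]: running ratio 3256/1387, sense +
ω_out/ω_in = 3256/1387

3256/1387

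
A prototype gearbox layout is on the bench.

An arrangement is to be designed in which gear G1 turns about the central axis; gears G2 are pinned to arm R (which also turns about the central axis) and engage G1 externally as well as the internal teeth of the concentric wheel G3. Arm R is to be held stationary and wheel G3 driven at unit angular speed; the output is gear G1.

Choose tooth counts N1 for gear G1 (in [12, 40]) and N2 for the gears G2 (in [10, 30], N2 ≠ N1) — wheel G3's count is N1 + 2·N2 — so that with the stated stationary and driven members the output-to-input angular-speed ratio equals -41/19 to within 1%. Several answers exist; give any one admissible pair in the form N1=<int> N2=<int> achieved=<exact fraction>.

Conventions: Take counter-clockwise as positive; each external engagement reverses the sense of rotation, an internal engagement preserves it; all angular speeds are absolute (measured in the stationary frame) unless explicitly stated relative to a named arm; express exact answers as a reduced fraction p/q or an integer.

N1=19 N2=11 achieved=-41/19

planetary set to be sized for -41/19 (Willis relation)
Willis with ω_arm = 0: ω_sun/ω_ring = −N3/N1; set equal to -41/19  ⇒  N3/N1 = −(-41/19) = 41/19
N3 = N1 + 2·N2  ⇒  N2/N1 = (N3/N1 − 1)/2 = (41/19 − 1)/2 = 11/19
smallest multiple with N1 ≥ 12 and N2 ≥ 10: k = 1  ⇒  N1 = 1·19 = 19, N2 = 1·11 = 11 (N1 ≤ 40, N2 ≤ 30, N2 ≠ N1 ✓), N3 = 19 + 2·11 = 41
check: −N3/N1 with N1 = 19, N3 = 41 gives -41/19; |achieved − target| = 0 ≤ 41/1900 ✓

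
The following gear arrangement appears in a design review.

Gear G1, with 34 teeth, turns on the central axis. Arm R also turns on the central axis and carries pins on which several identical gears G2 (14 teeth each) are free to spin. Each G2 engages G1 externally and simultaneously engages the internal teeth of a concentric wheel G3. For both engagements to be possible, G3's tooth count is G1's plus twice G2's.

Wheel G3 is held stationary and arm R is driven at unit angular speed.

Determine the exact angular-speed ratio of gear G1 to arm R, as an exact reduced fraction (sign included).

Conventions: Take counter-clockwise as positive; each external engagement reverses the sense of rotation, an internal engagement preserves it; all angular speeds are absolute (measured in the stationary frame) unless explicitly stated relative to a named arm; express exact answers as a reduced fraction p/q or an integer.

48/17

class = planetary set [G3 = 34+2·14 = 62; Willis about the carrier]
ring teeth: 34 + 2·14 = 62
34(ω_sun−ω_arm) = −62(ω_ring−ω_arm),  ω_ring = 0, ω_arm = 1
ω_sun = 1 − (62/34)(0−1) = 48/17
ω_out/ω_in = 48/17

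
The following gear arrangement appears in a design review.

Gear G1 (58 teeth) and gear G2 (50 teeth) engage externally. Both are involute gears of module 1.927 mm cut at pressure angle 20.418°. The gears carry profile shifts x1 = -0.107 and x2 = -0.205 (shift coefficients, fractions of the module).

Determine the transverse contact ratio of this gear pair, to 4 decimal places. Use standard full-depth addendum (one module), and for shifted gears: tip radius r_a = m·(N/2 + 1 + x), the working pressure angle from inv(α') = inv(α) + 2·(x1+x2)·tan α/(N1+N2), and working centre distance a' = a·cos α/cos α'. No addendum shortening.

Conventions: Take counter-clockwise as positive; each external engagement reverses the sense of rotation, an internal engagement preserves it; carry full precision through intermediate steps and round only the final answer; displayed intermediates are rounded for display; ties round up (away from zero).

single-mesh involute tooth geometry (58T engaging 50T at module 1.927)
base radii: r_b1 = 52.372007, r_b2 = 45.148282
tip radii: r_a1 = 57.603811, r_a2 = 49.706965
inv(α') = inv(20.418°) + 2·(-0.107-0.205)·tan α/(58+50) = 0.01374219  ⇒  α' = 19.48300°
a' = a·cos α / cos α' = 104.0580·cos 20.418°/cos 19.48300° = 103.443406
action lengths: √(r_a1²−r_b1²) = 23.986911, √(r_a2²−r_b2²) = 20.794590
base pitch p_b = π·m·cos α = 5.673500
CR = (23.986911 + 20.794590 − 103.443406·sin 19.48300°)/5.673500 = 1.811989
contact ratio ≈ 1.8120

1.8120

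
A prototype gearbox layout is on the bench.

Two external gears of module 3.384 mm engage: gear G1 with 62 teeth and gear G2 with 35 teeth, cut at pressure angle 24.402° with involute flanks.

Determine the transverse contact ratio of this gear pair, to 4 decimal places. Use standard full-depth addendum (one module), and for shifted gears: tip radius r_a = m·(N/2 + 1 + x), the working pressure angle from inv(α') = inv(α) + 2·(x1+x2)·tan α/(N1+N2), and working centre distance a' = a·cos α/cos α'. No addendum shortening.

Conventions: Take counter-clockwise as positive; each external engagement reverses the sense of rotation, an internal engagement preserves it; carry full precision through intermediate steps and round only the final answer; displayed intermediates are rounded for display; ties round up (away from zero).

single-mesh involute tooth geometry (62T engaging 35T at module 3.384)
base radii: r_b1 = 95.532846, r_b2 = 53.929832
tip radii: r_a1 = 108.288000, r_a2 = 62.604000
no profile shift: α' = α, a' = a
action lengths: √(r_a1²−r_b1²) = 50.987903, √(r_a2²−r_b2²) = 31.793616
base pitch p_b = π·m·cos α = 9.681461
CR = (50.987903 + 31.793616 − 164.124000·sin 24.40200°)/9.681461 = 1.546869
contact ratio ≈ 1.5469

1.5469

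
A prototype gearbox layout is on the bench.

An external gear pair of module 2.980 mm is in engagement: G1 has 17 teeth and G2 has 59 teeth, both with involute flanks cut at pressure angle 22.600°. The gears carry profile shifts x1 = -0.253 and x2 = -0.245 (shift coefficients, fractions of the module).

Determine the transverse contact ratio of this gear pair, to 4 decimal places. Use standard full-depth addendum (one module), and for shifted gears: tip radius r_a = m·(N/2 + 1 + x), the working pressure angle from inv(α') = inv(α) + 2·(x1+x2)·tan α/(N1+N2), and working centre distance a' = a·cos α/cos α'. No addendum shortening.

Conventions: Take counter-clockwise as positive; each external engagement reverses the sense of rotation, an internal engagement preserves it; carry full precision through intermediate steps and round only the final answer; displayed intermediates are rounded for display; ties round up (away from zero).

1.6811

class = single-mesh tooth geometry [involute pair 17T × 59T, m = 2.980]
base radii: r_b1 = 23.384915, r_b2 = 81.159410
tip radii: r_a1 = 27.556060, r_a2 = 90.159900
inv(α') = inv(22.600°) + 2·(-0.253-0.245)·tan α/(17+59) = 0.01636022  ⇒  α' = 20.60922°
a' = a·cos α / cos α' = 113.2400·cos 22.600°/cos 20.60922° = 111.692311
action lengths: √(r_a1²−r_b1²) = 14.576769, √(r_a2²−r_b2²) = 39.267769
base pitch p_b = π·m·cos α = 8.643044
CR = (14.576769 + 39.267769 − 111.692311·sin 20.60922°)/8.643044 = 1.681086
contact ratio ≈ 1.6811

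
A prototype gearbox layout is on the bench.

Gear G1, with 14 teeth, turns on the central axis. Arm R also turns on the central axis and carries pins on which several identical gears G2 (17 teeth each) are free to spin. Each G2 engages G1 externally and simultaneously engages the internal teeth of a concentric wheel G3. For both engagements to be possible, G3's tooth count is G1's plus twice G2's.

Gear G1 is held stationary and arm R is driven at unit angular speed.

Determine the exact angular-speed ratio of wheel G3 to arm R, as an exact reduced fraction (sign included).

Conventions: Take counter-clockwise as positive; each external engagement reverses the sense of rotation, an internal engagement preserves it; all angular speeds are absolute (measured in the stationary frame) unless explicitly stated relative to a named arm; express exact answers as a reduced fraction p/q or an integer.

31/24

recognized (axles ride arm R): planetary set, 14/17/48 teeth
ring teeth: 14 + 2·17 = 48
14(ω_sun−ω_arm) = −48(ω_ring−ω_arm),  ω_sun = 0, ω_arm = 1
ω_ring = 1 − (14/48)(0−1) = 31/24
ω_out/ω_in = 31/24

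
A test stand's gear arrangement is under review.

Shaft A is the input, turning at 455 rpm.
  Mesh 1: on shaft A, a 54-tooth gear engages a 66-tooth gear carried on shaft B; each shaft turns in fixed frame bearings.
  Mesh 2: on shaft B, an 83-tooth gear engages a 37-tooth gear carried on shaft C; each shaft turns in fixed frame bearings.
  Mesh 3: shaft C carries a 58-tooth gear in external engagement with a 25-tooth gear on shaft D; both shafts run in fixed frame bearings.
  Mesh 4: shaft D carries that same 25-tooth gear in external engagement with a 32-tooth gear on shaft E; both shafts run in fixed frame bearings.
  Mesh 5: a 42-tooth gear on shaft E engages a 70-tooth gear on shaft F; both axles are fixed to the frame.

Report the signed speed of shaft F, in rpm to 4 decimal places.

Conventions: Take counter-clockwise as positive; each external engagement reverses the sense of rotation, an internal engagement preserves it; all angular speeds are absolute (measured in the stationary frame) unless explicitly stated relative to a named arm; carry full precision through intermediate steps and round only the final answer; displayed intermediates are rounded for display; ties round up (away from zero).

topology: fixed-axis compound train — 5 meshes, A→F
mesh 1 [54T→66T]: ω = 455.0000×54/66 = 372.2727 rpm, sense flips to −
mesh 2 [83T→37T]: ω = 372.2727×83/37 = 835.0983 rpm, sense flips to +
mesh 3 [58T→25T]: ω = 835.0983×58/25 = 1937.4280 rpm, sense flips to −
mesh 4 [25T→32T]: ω = 1937.4280×25/32 = 1513.6156 rpm, sense flips to +
mesh 5 [42T→70T]: ω = 1513.6156×42/70 = 908.1694 rpm, sense flips to −
signed output speed = -908.1694 rpm

-908.1694 rpm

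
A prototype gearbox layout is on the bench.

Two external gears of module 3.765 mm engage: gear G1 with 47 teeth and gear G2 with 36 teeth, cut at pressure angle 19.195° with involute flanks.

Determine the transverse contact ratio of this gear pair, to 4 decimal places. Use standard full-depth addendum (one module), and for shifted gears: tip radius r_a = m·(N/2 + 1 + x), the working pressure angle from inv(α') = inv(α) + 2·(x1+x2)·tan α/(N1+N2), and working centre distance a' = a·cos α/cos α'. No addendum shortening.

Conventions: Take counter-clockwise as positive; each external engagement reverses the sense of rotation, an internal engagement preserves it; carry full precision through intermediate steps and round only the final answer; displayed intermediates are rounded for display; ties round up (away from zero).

recognized (one external pair, fixed centres): single-mesh tooth geometry, m = 3.765, N1 = 47, N2 = 36
base radii: r_b1 = 83.558599, r_b2 = 64.002331
tip radii: r_a1 = 92.242500, r_a2 = 71.535000
no profile shift: α' = α, a' = a
action lengths: √(r_a1²−r_b1²) = 39.072232, √(r_a2²−r_b2²) = 31.952430
base pitch p_b = π·m·cos α = 11.170514
CR = (39.072232 + 31.952430 − 156.247500·sin 19.19500°)/11.170514 = 1.759359
contact ratio ≈ 1.7594

1.7594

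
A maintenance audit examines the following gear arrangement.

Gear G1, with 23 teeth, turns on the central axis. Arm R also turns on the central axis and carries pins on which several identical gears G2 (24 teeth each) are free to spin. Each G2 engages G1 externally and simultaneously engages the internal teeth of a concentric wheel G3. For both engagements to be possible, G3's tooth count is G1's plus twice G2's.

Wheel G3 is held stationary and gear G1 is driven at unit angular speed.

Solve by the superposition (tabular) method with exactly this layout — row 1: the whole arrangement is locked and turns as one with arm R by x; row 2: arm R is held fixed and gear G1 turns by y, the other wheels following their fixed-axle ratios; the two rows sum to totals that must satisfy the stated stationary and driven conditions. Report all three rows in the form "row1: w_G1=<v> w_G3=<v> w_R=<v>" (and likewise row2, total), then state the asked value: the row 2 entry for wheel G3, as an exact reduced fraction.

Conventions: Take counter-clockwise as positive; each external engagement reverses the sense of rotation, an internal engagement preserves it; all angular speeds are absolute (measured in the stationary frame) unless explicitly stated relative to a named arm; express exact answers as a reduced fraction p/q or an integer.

class = planetary set [G3 = 23+2·24 = 71; Willis about the carrier]
row 1 — lock + rotate with arm: ω_sun = ω_ring = ω_arm = x
row 2 (arm held, sun turns y): ω_ring = −(23/71)·y, ω_arm = 0
boundary: total ω_ring = x − (23/71)·y = 0 and total ω_sun = x + y = 1  ⇒  y = 71/94, x = 23/94
row 2 ring = −(23/71)·71/94 = -23/94
totals (row 1 + row 2): sun 23/94 + 71/94 = 1, ring 23/94 + (-23/94) = 0, arm 23/94 + 0 = 23/94
asked cell (row2, ring) = -23/94

row1: w_G1=23/94 w_G3=23/94 w_R=23/94
row2: w_G1=71/94 w_G3=-23/94 w_R=0
total: w_G1=1 w_G3=0 w_R=23/94
asked value: -23/94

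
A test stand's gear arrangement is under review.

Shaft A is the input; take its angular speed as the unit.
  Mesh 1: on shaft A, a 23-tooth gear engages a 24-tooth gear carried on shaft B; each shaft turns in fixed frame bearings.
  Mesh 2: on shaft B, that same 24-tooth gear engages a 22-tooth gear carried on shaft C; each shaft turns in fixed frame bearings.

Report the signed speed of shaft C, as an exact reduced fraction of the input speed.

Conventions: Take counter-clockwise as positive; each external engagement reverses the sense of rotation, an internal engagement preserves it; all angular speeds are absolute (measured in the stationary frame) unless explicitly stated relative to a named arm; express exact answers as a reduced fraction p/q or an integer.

23/22

2-mesh fixed-axis compound train (all bearings frame-fixed)
mesh 1 [23T→24T]: |ω|/ω_in = 1×23/24 = 23/24, sense flips to −
mesh 2 [24T→22T]: |ω|/ω_in = (23/24)×24/22 = 23/22, sense flips to +
signed output speed (× input speed) = 23/22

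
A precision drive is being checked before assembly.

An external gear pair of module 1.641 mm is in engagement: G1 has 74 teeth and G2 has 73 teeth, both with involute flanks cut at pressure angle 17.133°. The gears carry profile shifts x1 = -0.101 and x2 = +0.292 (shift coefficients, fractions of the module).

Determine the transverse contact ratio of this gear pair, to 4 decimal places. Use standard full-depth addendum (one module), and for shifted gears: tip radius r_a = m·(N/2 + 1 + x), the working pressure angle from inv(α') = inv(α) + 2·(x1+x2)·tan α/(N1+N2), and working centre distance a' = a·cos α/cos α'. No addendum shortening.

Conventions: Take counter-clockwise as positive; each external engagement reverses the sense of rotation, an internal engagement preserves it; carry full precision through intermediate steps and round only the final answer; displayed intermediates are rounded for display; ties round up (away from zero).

recognized (one external pair, fixed centres): single-mesh tooth geometry, m = 1.641, N1 = 74, N2 = 73
base radii: r_b1 = 58.022592, r_b2 = 57.238503
tip radii: r_a1 = 62.192259, r_a2 = 62.016672
inv(α') = inv(17.133°) + 2·(-0.101+0.292)·tan α/(74+73) = 0.01004457  ⇒  α' = 17.60218°
a' = a·cos α / cos α' = 120.6135·cos 17.133°/cos 17.60218° = 120.922805
action lengths: √(r_a1²−r_b1²) = 22.388745, √(r_a2²−r_b2²) = 23.870932
base pitch p_b = π·m·cos α = 4.926577
CR = (22.388745 + 23.870932 − 120.922805·sin 17.60218°)/4.926577 = 1.967262
contact ratio ≈ 1.9673

1.9673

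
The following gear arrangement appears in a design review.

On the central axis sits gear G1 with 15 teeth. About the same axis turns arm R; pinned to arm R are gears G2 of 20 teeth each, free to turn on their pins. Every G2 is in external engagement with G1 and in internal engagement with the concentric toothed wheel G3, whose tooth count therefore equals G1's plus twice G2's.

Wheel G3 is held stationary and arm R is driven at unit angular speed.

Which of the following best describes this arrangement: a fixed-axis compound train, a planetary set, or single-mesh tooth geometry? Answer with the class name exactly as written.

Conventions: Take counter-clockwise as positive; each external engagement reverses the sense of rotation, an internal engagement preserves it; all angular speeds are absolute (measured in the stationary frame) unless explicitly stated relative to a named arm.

planetary set

recognized (axles ride arm R): planetary set, 15/20/55 teeth
classification: planetary set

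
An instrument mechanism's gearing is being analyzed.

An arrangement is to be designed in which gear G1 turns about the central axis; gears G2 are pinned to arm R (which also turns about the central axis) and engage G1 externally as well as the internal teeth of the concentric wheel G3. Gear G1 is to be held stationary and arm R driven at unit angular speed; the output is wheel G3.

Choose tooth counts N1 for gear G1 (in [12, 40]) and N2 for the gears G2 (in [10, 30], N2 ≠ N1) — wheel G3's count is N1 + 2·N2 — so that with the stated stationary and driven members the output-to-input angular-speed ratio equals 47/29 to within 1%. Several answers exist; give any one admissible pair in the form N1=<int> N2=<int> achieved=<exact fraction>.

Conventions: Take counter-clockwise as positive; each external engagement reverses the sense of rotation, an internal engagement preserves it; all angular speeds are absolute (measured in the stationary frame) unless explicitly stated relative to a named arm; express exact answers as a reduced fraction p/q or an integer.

design class (target 47/29): planetary set
Willis with ω_sun = 0: ω_ring/ω_arm = (N1+N3)/N3; set equal to 47/29  ⇒  N3/N1 = 1/(47/29 − 1) = 29/18
N3 = N1 + 2·N2  ⇒  N2/N1 = (N3/N1 − 1)/2 = (29/18 − 1)/2 = 11/36
smallest multiple with N1 ≥ 12 and N2 ≥ 10: k = 1  ⇒  N1 = 1·36 = 36, N2 = 1·11 = 11 (N1 ≤ 40, N2 ≤ 30, N2 ≠ N1 ✓), N3 = 36 + 2·11 = 58
check: (N1+N3)/N3 with N1 = 36, N3 = 58 gives 47/29; |achieved − target| = 0 ≤ 47/2900 ✓

N1=36 N2=11 achieved=47/29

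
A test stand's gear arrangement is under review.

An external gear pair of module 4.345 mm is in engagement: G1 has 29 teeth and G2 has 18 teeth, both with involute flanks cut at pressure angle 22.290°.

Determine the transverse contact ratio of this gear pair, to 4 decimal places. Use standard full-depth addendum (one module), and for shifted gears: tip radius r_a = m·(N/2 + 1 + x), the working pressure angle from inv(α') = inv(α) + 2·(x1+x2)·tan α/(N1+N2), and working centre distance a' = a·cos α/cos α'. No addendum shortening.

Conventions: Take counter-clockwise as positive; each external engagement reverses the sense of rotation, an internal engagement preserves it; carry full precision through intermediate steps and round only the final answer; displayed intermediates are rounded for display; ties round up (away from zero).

1.5085

recognized (one external pair, fixed centres): single-mesh tooth geometry, m = 4.345, N1 = 29, N2 = 18
base radii: r_b1 = 58.294697, r_b2 = 36.182915
tip radii: r_a1 = 67.347500, r_a2 = 43.450000
no profile shift: α' = α, a' = a
action lengths: √(r_a1²−r_b1²) = 33.725570, √(r_a2²−r_b2²) = 24.056166
base pitch p_b = π·m·cos α = 12.630220
CR = (33.725570 + 24.056166 − 102.107500·sin 22.29000°)/12.630220 = 1.508517
contact ratio ≈ 1.5085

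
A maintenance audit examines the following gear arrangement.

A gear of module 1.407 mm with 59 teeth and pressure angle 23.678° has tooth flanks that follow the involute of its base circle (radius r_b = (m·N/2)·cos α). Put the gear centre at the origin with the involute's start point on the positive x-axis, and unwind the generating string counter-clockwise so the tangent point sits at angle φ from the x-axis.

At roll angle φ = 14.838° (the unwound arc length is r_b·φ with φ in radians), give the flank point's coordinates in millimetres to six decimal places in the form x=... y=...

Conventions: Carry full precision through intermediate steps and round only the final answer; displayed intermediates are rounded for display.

x=39.265737 y=0.218598

class = single-mesh tooth geometry [base-circle involute, m = 1.407, 59T]
pitch radius r_p = m·N/2 = 1.407·59/2 = 41.506500
base radius r_b = r_p·cos α = 41.506500·cos 23.678° = 38.012353
roll angle φ = 14.838° = 0.25897195 rad
x = r_b·(cos φ + φ·sin φ) = 39.265737
y = r_b·(sin φ − φ·cos φ) = 0.218598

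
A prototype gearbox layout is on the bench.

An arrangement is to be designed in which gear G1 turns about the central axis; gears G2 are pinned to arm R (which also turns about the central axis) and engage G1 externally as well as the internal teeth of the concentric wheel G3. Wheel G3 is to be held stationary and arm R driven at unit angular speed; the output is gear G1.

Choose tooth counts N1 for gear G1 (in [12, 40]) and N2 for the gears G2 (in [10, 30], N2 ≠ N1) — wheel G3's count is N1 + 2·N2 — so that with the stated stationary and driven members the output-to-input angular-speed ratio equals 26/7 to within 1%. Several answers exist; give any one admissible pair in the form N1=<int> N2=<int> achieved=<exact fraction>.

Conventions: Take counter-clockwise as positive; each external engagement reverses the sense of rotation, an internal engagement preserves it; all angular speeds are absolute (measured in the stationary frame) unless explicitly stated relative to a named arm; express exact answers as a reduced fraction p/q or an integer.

class = planetary set [ratio 26/7 wanted; Willis about the carrier]
Willis with ω_ring = 0: ω_sun/ω_arm = (N1+N3)/N1; set equal to 26/7  ⇒  N3/N1 = 26/7 − 1 = 19/7
N3 = N1 + 2·N2  ⇒  N2/N1 = (N3/N1 − 1)/2 = (19/7 − 1)/2 = 6/7
smallest multiple with N1 ≥ 12 and N2 ≥ 10: k = 2  ⇒  N1 = 2·7 = 14, N2 = 2·6 = 12 (N1 ≤ 40, N2 ≤ 30, N2 ≠ N1 ✓), N3 = 14 + 2·12 = 38
check: (N1+N3)/N1 with N1 = 14, N3 = 38 gives 26/7; |achieved − target| = 0 ≤ 13/350 ✓

N1=14 N2=12 achieved=26/7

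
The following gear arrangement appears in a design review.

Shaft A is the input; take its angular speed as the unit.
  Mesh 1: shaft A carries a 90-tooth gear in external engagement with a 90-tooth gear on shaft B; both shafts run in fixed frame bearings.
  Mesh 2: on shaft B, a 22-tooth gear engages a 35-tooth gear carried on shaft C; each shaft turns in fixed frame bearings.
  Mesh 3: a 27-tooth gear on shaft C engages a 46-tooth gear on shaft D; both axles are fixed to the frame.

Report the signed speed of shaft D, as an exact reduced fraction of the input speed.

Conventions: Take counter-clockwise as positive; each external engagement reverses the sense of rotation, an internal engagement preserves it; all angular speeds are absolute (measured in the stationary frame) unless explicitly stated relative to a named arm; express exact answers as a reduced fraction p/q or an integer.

3-mesh fixed-axis compound train (all bearings frame-fixed)
mesh 1 [90T→90T]: |ω|/ω_in = 1×90/90 = 1, sense flips to −
mesh 2 [22T→35T]: |ω|/ω_in = 1×22/35 = 22/35, sense flips to +
mesh 3 [27T→46T]: |ω|/ω_in = (22/35)×27/46 = 297/805, sense flips to −
signed output speed (× input speed) = -297/805

-297/805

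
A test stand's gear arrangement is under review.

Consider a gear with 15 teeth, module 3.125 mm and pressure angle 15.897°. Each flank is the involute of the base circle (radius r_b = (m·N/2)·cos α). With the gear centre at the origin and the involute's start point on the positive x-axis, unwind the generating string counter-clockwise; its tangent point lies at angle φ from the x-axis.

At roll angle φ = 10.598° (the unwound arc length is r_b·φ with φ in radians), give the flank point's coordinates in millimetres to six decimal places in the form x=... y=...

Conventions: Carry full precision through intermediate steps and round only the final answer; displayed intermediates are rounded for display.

single-mesh involute tooth geometry (15T wheel at module 3.125)
pitch radius r_p = m·N/2 = 3.125·15/2 = 23.437500
base radius r_b = r_p·cos α = 23.437500·cos 15.897° = 22.541148
roll angle φ = 10.598° = 0.18496999 rad
x = r_b·(cos φ + φ·sin φ) = 22.923466
y = r_b·(sin φ − φ·cos φ) = 0.047388

x=22.923466 y=0.047388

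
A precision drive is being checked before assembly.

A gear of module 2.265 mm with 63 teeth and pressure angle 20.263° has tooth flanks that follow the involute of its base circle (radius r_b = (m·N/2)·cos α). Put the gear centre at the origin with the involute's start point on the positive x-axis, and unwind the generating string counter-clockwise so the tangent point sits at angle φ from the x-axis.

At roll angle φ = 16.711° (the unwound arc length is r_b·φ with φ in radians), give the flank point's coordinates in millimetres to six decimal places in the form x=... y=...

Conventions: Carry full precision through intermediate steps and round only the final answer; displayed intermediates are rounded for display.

x=69.718587 y=0.548849

single-mesh involute tooth geometry (63T wheel at module 2.265)
pitch radius r_p = m·N/2 = 2.265·63/2 = 71.347500
base radius r_b = r_p·cos α = 71.347500·cos 20.263° = 66.932002
roll angle φ = 16.711° = 0.29166197 rad
x = r_b·(cos φ + φ·sin φ) = 69.718587
y = r_b·(sin φ − φ·cos φ) = 0.548849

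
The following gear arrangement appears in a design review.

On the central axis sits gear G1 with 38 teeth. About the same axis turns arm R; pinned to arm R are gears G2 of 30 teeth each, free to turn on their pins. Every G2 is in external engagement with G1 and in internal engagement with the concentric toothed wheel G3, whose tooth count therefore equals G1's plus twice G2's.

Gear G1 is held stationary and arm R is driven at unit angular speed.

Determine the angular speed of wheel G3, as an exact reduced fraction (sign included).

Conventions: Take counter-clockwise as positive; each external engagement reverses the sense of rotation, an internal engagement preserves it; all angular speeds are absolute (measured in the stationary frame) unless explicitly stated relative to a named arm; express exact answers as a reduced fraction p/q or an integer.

68/49

recognized (axles ride arm R): planetary set, 38/30/98 teeth
ring teeth: 38 + 2·30 = 98
38(ω_sun−ω_arm) = −98(ω_ring−ω_arm),  ω_sun = 0, ω_arm = 1
ω_ring = 1 − (38/98)(0−1) = 68/49
exact speed ratio = 68/49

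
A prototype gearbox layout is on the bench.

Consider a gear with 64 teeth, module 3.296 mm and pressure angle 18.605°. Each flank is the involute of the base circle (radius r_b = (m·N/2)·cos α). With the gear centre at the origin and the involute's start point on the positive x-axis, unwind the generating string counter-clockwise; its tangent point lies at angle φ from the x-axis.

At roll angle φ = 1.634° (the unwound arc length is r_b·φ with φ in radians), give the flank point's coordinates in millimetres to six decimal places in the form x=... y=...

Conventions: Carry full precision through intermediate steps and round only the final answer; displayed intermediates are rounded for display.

class = single-mesh tooth geometry [base-circle involute, m = 3.296, 64T]
pitch radius r_p = m·N/2 = 3.296·64/2 = 105.472000
base radius r_b = r_p·cos α = 105.472000·cos 18.605° = 99.960094
roll angle φ = 1.634° = 0.02851868 rad
x = r_b·(cos φ + φ·sin φ) = 100.000735
y = r_b·(sin φ − φ·cos φ) = 0.000773

x=100.000735 y=0.000773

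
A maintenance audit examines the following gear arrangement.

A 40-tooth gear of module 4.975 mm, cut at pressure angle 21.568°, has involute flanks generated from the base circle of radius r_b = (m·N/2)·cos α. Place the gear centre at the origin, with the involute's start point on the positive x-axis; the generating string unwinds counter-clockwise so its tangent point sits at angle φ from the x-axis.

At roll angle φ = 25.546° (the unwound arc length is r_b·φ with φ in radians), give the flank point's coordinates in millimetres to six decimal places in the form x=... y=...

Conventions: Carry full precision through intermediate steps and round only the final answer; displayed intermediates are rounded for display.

topology: single-mesh involute geometry — m = 4.975, N = 40
pitch radius r_p = m·N/2 = 4.975·40/2 = 99.500000
base radius r_b = r_p·cos α = 99.500000·cos 21.568° = 92.533203
roll angle φ = 25.546° = 0.44586181 rad
x = r_b·(cos φ + φ·sin φ) = 101.278594
y = r_b·(sin φ − φ·cos φ) = 2.679903

x=101.278594 y=2.679903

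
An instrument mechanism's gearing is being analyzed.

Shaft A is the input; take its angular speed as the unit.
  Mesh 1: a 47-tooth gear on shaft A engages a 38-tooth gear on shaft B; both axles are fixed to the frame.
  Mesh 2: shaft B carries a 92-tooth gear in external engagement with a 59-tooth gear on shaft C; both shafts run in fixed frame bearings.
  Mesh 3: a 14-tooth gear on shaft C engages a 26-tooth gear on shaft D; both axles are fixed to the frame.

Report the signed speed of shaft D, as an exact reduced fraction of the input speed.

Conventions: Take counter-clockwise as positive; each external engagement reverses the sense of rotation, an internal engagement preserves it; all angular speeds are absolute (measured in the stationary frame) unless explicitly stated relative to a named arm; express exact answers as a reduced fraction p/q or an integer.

-15134/14573

3-mesh fixed-axis compound train (all bearings frame-fixed)
mesh 1 [47T→38T]: |ω|/ω_in = 1×47/38 = 47/38, sense flips to −
mesh 2 [92T→59T]: |ω|/ω_in = (47/38)×92/59 = 2162/1121, sense flips to +
mesh 3 [14T→26T]: |ω|/ω_in = (2162/1121)×14/26 = 15134/14573, sense flips to −
signed output speed (× input speed) = -15134/14573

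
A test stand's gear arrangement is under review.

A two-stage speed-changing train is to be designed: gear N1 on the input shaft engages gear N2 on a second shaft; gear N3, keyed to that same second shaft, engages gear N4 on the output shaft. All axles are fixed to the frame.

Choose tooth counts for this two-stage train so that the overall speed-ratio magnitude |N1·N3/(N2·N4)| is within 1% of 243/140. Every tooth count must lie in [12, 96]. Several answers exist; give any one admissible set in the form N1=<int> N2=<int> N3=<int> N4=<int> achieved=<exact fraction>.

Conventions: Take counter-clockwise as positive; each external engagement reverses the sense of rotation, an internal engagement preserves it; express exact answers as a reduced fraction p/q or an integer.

topology: fixed-axis compound train — 2 stages, target 243/140
target = 243/140 in lowest terms: an exact hit needs N1·N3 = k·243 and N2·N4 = k·140 for one integer k, every count in [12, 96]; additionally prefer no 1:1 stage (N1 ≠ N2, N3 ≠ N4)
k = 1: no 1:1-free in-range split of k·243 and k·140 into factor pairs; take k = 2
k = 2: N1·N3 = 486 = 18·27, N2·N4 = 280 = 14·20
achieved = 18·27/(14·20) = 243/140; |achieved − target| = 0 ≤ 243/14000 ✓

N1=18 N2=14 N3=27 N4=20 achieved=243/140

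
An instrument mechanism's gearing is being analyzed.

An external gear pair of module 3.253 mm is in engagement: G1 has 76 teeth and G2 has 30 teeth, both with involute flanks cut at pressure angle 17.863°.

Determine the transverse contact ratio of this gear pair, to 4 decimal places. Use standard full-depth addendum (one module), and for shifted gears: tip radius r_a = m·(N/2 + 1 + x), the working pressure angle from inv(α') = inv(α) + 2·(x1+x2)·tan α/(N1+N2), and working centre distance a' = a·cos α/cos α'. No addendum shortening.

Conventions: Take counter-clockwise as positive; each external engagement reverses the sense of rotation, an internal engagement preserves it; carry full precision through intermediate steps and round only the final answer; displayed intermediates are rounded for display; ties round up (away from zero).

topology: single-mesh involute geometry — m = 3.253, 76T/30T pair
base radii: r_b1 = 117.654901, r_b2 = 46.442724
tip radii: r_a1 = 126.867000, r_a2 = 52.048000
no profile shift: α' = α, a' = a
action lengths: √(r_a1²−r_b1²) = 47.461141, √(r_a2²−r_b2²) = 23.496120
base pitch p_b = π·m·cos α = 9.726941
CR = (47.461141 + 23.496120 − 172.409000·sin 17.86300°)/9.726941 = 1.857950
contact ratio ≈ 1.8580

1.8580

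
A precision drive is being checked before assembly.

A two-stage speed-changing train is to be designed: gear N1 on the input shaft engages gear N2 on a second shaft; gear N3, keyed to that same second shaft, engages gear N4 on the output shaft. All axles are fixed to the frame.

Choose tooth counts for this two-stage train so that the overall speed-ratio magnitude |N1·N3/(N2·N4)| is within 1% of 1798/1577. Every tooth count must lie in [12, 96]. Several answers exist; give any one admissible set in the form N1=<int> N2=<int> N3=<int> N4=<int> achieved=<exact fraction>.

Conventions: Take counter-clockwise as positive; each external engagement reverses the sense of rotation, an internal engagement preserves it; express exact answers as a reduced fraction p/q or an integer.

topology: fixed-axis compound train — 2 stages, target 1798/1577
target = 1798/1577 in lowest terms: an exact hit needs N1·N3 = k·1798 and N2·N4 = k·1577 for one integer k, every count in [12, 96]; additionally prefer no 1:1 stage (N1 ≠ N2, N3 ≠ N4)
k = 1: N1·N3 = 1798 = 29·62, N2·N4 = 1577 = 19·83
achieved = 29·62/(19·83) = 1798/1577; |achieved − target| = 0 ≤ 899/78850 ✓

N1=29 N2=19 N3=62 N4=83 achieved=1798/1577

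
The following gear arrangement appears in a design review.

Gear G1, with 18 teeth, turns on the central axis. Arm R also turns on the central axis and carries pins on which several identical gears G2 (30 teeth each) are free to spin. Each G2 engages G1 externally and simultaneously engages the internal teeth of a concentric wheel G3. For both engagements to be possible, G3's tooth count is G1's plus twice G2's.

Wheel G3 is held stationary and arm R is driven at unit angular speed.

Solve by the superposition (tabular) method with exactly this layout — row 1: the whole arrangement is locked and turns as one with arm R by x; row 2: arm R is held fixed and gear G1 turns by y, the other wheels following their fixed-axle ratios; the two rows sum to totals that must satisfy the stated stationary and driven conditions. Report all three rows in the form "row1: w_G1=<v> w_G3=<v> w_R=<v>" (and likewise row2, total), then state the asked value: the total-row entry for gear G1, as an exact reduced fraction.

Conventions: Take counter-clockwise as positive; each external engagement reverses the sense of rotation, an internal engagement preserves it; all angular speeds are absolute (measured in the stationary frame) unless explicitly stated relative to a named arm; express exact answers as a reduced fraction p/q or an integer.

row1: w_G1=1 w_G3=1 w_R=1
row2: w_G1=13/3 w_G3=-1 w_R=0
total: w_G1=16/3 w_G3=0 w_R=1
asked value: 16/3

planetary set (18T centre, 30T on arm, 78T internal) — Willis relation
superposition row 1 [locked train]: every member turns x
superposition row 2 [arm held]: sun y, ring −(18/78)·y, arm 0
boundary: total ω_ring = x − (18/78)·y = 0 and total ω_arm = x = 1  ⇒  y = 13/3, x = 1
row 2 ring = −(18/78)·13/3 = -1
totals (row 1 + row 2): sun 1 + 13/3 = 16/3, ring 1 + (-1) = 0, arm 1 + 0 = 1
asked cell (total, sun) = 16/3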